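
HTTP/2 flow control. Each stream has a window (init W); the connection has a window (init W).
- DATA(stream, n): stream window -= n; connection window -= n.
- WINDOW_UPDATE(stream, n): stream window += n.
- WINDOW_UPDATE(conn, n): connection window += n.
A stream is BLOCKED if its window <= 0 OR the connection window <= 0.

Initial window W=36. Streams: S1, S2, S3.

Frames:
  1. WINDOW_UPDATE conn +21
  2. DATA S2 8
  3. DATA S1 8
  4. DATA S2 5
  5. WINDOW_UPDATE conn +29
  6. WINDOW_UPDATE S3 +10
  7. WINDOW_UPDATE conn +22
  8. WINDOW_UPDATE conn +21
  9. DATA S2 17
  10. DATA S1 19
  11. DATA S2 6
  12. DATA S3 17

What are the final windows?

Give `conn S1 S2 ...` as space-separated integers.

Answer: 49 9 0 29

Derivation:
Op 1: conn=57 S1=36 S2=36 S3=36 blocked=[]
Op 2: conn=49 S1=36 S2=28 S3=36 blocked=[]
Op 3: conn=41 S1=28 S2=28 S3=36 blocked=[]
Op 4: conn=36 S1=28 S2=23 S3=36 blocked=[]
Op 5: conn=65 S1=28 S2=23 S3=36 blocked=[]
Op 6: conn=65 S1=28 S2=23 S3=46 blocked=[]
Op 7: conn=87 S1=28 S2=23 S3=46 blocked=[]
Op 8: conn=108 S1=28 S2=23 S3=46 blocked=[]
Op 9: conn=91 S1=28 S2=6 S3=46 blocked=[]
Op 10: conn=72 S1=9 S2=6 S3=46 blocked=[]
Op 11: conn=66 S1=9 S2=0 S3=46 blocked=[2]
Op 12: conn=49 S1=9 S2=0 S3=29 blocked=[2]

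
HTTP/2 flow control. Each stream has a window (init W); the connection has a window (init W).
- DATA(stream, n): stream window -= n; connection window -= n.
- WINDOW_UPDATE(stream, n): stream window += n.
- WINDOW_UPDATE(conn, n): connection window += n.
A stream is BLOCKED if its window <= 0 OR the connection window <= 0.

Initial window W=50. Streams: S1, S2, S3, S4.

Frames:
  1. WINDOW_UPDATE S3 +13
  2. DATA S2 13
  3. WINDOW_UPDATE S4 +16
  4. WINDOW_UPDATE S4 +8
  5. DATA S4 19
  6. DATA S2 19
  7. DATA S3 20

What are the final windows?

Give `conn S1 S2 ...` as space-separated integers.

Op 1: conn=50 S1=50 S2=50 S3=63 S4=50 blocked=[]
Op 2: conn=37 S1=50 S2=37 S3=63 S4=50 blocked=[]
Op 3: conn=37 S1=50 S2=37 S3=63 S4=66 blocked=[]
Op 4: conn=37 S1=50 S2=37 S3=63 S4=74 blocked=[]
Op 5: conn=18 S1=50 S2=37 S3=63 S4=55 blocked=[]
Op 6: conn=-1 S1=50 S2=18 S3=63 S4=55 blocked=[1, 2, 3, 4]
Op 7: conn=-21 S1=50 S2=18 S3=43 S4=55 blocked=[1, 2, 3, 4]

Answer: -21 50 18 43 55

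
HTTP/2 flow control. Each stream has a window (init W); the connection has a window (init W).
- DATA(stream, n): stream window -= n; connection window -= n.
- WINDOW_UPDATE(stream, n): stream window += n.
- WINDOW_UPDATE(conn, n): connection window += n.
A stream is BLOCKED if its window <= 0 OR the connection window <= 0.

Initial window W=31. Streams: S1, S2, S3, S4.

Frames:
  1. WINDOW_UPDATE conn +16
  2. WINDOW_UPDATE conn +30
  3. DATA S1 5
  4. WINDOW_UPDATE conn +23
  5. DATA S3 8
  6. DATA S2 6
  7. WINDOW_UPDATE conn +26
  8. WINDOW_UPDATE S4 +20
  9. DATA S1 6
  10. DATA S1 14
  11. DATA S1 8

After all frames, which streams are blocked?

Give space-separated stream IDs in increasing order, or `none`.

Answer: S1

Derivation:
Op 1: conn=47 S1=31 S2=31 S3=31 S4=31 blocked=[]
Op 2: conn=77 S1=31 S2=31 S3=31 S4=31 blocked=[]
Op 3: conn=72 S1=26 S2=31 S3=31 S4=31 blocked=[]
Op 4: conn=95 S1=26 S2=31 S3=31 S4=31 blocked=[]
Op 5: conn=87 S1=26 S2=31 S3=23 S4=31 blocked=[]
Op 6: conn=81 S1=26 S2=25 S3=23 S4=31 blocked=[]
Op 7: conn=107 S1=26 S2=25 S3=23 S4=31 blocked=[]
Op 8: conn=107 S1=26 S2=25 S3=23 S4=51 blocked=[]
Op 9: conn=101 S1=20 S2=25 S3=23 S4=51 blocked=[]
Op 10: conn=87 S1=6 S2=25 S3=23 S4=51 blocked=[]
Op 11: conn=79 S1=-2 S2=25 S3=23 S4=51 blocked=[1]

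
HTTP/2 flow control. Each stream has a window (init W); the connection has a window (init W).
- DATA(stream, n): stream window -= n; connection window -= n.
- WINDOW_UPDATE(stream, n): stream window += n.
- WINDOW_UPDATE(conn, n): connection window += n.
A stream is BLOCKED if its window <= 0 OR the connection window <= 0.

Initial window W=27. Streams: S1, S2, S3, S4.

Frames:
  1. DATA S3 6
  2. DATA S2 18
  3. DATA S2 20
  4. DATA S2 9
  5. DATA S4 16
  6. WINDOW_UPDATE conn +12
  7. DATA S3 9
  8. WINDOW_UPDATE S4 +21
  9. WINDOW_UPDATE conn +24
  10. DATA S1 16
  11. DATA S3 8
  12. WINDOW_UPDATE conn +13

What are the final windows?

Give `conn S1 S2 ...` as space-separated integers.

Op 1: conn=21 S1=27 S2=27 S3=21 S4=27 blocked=[]
Op 2: conn=3 S1=27 S2=9 S3=21 S4=27 blocked=[]
Op 3: conn=-17 S1=27 S2=-11 S3=21 S4=27 blocked=[1, 2, 3, 4]
Op 4: conn=-26 S1=27 S2=-20 S3=21 S4=27 blocked=[1, 2, 3, 4]
Op 5: conn=-42 S1=27 S2=-20 S3=21 S4=11 blocked=[1, 2, 3, 4]
Op 6: conn=-30 S1=27 S2=-20 S3=21 S4=11 blocked=[1, 2, 3, 4]
Op 7: conn=-39 S1=27 S2=-20 S3=12 S4=11 blocked=[1, 2, 3, 4]
Op 8: conn=-39 S1=27 S2=-20 S3=12 S4=32 blocked=[1, 2, 3, 4]
Op 9: conn=-15 S1=27 S2=-20 S3=12 S4=32 blocked=[1, 2, 3, 4]
Op 10: conn=-31 S1=11 S2=-20 S3=12 S4=32 blocked=[1, 2, 3, 4]
Op 11: conn=-39 S1=11 S2=-20 S3=4 S4=32 blocked=[1, 2, 3, 4]
Op 12: conn=-26 S1=11 S2=-20 S3=4 S4=32 blocked=[1, 2, 3, 4]

Answer: -26 11 -20 4 32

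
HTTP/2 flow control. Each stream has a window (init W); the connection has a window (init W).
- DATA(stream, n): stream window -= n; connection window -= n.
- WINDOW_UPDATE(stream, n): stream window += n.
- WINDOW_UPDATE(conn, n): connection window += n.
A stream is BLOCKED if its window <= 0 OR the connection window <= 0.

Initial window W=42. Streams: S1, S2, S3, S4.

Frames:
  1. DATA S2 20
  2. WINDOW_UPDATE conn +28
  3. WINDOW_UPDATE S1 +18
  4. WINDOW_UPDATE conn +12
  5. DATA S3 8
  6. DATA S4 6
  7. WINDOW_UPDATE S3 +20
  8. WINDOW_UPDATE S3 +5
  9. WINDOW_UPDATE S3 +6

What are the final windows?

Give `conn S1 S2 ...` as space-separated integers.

Answer: 48 60 22 65 36

Derivation:
Op 1: conn=22 S1=42 S2=22 S3=42 S4=42 blocked=[]
Op 2: conn=50 S1=42 S2=22 S3=42 S4=42 blocked=[]
Op 3: conn=50 S1=60 S2=22 S3=42 S4=42 blocked=[]
Op 4: conn=62 S1=60 S2=22 S3=42 S4=42 blocked=[]
Op 5: conn=54 S1=60 S2=22 S3=34 S4=42 blocked=[]
Op 6: conn=48 S1=60 S2=22 S3=34 S4=36 blocked=[]
Op 7: conn=48 S1=60 S2=22 S3=54 S4=36 blocked=[]
Op 8: conn=48 S1=60 S2=22 S3=59 S4=36 blocked=[]
Op 9: conn=48 S1=60 S2=22 S3=65 S4=36 blocked=[]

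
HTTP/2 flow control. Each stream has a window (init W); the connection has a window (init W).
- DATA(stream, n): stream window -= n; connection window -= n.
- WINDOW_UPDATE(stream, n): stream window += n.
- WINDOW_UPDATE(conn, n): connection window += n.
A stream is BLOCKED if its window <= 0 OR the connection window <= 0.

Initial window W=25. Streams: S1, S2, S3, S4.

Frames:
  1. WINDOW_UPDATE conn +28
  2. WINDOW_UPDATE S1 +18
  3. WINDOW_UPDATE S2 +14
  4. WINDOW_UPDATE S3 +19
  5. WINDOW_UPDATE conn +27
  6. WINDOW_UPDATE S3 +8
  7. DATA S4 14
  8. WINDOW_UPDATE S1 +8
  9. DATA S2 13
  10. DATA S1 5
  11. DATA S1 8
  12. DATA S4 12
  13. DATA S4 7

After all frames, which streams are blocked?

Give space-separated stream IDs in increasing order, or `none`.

Op 1: conn=53 S1=25 S2=25 S3=25 S4=25 blocked=[]
Op 2: conn=53 S1=43 S2=25 S3=25 S4=25 blocked=[]
Op 3: conn=53 S1=43 S2=39 S3=25 S4=25 blocked=[]
Op 4: conn=53 S1=43 S2=39 S3=44 S4=25 blocked=[]
Op 5: conn=80 S1=43 S2=39 S3=44 S4=25 blocked=[]
Op 6: conn=80 S1=43 S2=39 S3=52 S4=25 blocked=[]
Op 7: conn=66 S1=43 S2=39 S3=52 S4=11 blocked=[]
Op 8: conn=66 S1=51 S2=39 S3=52 S4=11 blocked=[]
Op 9: conn=53 S1=51 S2=26 S3=52 S4=11 blocked=[]
Op 10: conn=48 S1=46 S2=26 S3=52 S4=11 blocked=[]
Op 11: conn=40 S1=38 S2=26 S3=52 S4=11 blocked=[]
Op 12: conn=28 S1=38 S2=26 S3=52 S4=-1 blocked=[4]
Op 13: conn=21 S1=38 S2=26 S3=52 S4=-8 blocked=[4]

Answer: S4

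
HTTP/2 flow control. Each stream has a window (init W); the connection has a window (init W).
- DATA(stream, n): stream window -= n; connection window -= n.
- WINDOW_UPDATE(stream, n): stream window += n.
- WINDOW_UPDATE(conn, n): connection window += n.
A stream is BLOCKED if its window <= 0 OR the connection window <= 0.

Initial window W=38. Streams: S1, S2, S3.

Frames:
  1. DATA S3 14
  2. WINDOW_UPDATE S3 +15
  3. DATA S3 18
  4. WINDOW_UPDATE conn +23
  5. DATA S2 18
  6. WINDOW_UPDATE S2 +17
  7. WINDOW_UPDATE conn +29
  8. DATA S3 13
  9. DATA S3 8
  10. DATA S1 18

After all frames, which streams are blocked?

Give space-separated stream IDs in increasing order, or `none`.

Answer: S3

Derivation:
Op 1: conn=24 S1=38 S2=38 S3=24 blocked=[]
Op 2: conn=24 S1=38 S2=38 S3=39 blocked=[]
Op 3: conn=6 S1=38 S2=38 S3=21 blocked=[]
Op 4: conn=29 S1=38 S2=38 S3=21 blocked=[]
Op 5: conn=11 S1=38 S2=20 S3=21 blocked=[]
Op 6: conn=11 S1=38 S2=37 S3=21 blocked=[]
Op 7: conn=40 S1=38 S2=37 S3=21 blocked=[]
Op 8: conn=27 S1=38 S2=37 S3=8 blocked=[]
Op 9: conn=19 S1=38 S2=37 S3=0 blocked=[3]
Op 10: conn=1 S1=20 S2=37 S3=0 blocked=[3]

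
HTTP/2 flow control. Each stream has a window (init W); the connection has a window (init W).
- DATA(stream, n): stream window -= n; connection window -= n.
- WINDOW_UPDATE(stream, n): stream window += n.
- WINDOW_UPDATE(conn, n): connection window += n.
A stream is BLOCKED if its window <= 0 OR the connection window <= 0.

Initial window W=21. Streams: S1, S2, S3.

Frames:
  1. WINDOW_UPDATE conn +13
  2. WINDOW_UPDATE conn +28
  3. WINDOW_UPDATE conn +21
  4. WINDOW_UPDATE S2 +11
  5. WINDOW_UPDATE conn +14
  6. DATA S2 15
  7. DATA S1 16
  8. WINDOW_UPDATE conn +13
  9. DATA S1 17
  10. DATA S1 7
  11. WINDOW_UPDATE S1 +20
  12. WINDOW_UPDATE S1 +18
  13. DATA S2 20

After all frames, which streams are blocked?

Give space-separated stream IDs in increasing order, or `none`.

Op 1: conn=34 S1=21 S2=21 S3=21 blocked=[]
Op 2: conn=62 S1=21 S2=21 S3=21 blocked=[]
Op 3: conn=83 S1=21 S2=21 S3=21 blocked=[]
Op 4: conn=83 S1=21 S2=32 S3=21 blocked=[]
Op 5: conn=97 S1=21 S2=32 S3=21 blocked=[]
Op 6: conn=82 S1=21 S2=17 S3=21 blocked=[]
Op 7: conn=66 S1=5 S2=17 S3=21 blocked=[]
Op 8: conn=79 S1=5 S2=17 S3=21 blocked=[]
Op 9: conn=62 S1=-12 S2=17 S3=21 blocked=[1]
Op 10: conn=55 S1=-19 S2=17 S3=21 blocked=[1]
Op 11: conn=55 S1=1 S2=17 S3=21 blocked=[]
Op 12: conn=55 S1=19 S2=17 S3=21 blocked=[]
Op 13: conn=35 S1=19 S2=-3 S3=21 blocked=[2]

Answer: S2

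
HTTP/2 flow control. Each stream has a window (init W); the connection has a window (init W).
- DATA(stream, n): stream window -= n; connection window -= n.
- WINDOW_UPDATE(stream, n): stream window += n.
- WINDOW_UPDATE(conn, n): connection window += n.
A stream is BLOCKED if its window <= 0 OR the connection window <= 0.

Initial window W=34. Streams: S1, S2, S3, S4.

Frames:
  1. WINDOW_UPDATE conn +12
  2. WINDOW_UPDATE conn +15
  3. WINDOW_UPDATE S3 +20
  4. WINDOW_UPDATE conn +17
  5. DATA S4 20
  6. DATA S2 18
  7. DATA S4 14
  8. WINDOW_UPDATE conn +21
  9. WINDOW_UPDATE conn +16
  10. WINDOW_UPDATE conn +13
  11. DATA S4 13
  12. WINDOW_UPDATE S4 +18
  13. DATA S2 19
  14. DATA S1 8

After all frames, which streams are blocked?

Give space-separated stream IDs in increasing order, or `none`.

Op 1: conn=46 S1=34 S2=34 S3=34 S4=34 blocked=[]
Op 2: conn=61 S1=34 S2=34 S3=34 S4=34 blocked=[]
Op 3: conn=61 S1=34 S2=34 S3=54 S4=34 blocked=[]
Op 4: conn=78 S1=34 S2=34 S3=54 S4=34 blocked=[]
Op 5: conn=58 S1=34 S2=34 S3=54 S4=14 blocked=[]
Op 6: conn=40 S1=34 S2=16 S3=54 S4=14 blocked=[]
Op 7: conn=26 S1=34 S2=16 S3=54 S4=0 blocked=[4]
Op 8: conn=47 S1=34 S2=16 S3=54 S4=0 blocked=[4]
Op 9: conn=63 S1=34 S2=16 S3=54 S4=0 blocked=[4]
Op 10: conn=76 S1=34 S2=16 S3=54 S4=0 blocked=[4]
Op 11: conn=63 S1=34 S2=16 S3=54 S4=-13 blocked=[4]
Op 12: conn=63 S1=34 S2=16 S3=54 S4=5 blocked=[]
Op 13: conn=44 S1=34 S2=-3 S3=54 S4=5 blocked=[2]
Op 14: conn=36 S1=26 S2=-3 S3=54 S4=5 blocked=[2]

Answer: S2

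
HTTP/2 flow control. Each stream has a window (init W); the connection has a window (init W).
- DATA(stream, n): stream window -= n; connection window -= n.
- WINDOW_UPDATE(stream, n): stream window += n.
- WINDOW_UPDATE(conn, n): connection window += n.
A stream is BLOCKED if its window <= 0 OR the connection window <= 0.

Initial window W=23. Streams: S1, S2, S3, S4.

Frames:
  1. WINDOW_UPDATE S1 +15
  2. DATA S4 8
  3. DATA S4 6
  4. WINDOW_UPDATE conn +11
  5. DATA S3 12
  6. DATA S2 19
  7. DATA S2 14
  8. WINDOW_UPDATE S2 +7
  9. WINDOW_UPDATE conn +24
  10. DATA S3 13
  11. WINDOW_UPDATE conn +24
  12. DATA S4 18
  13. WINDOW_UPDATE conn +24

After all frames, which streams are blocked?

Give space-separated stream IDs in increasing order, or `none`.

Op 1: conn=23 S1=38 S2=23 S3=23 S4=23 blocked=[]
Op 2: conn=15 S1=38 S2=23 S3=23 S4=15 blocked=[]
Op 3: conn=9 S1=38 S2=23 S3=23 S4=9 blocked=[]
Op 4: conn=20 S1=38 S2=23 S3=23 S4=9 blocked=[]
Op 5: conn=8 S1=38 S2=23 S3=11 S4=9 blocked=[]
Op 6: conn=-11 S1=38 S2=4 S3=11 S4=9 blocked=[1, 2, 3, 4]
Op 7: conn=-25 S1=38 S2=-10 S3=11 S4=9 blocked=[1, 2, 3, 4]
Op 8: conn=-25 S1=38 S2=-3 S3=11 S4=9 blocked=[1, 2, 3, 4]
Op 9: conn=-1 S1=38 S2=-3 S3=11 S4=9 blocked=[1, 2, 3, 4]
Op 10: conn=-14 S1=38 S2=-3 S3=-2 S4=9 blocked=[1, 2, 3, 4]
Op 11: conn=10 S1=38 S2=-3 S3=-2 S4=9 blocked=[2, 3]
Op 12: conn=-8 S1=38 S2=-3 S3=-2 S4=-9 blocked=[1, 2, 3, 4]
Op 13: conn=16 S1=38 S2=-3 S3=-2 S4=-9 blocked=[2, 3, 4]

Answer: S2 S3 S4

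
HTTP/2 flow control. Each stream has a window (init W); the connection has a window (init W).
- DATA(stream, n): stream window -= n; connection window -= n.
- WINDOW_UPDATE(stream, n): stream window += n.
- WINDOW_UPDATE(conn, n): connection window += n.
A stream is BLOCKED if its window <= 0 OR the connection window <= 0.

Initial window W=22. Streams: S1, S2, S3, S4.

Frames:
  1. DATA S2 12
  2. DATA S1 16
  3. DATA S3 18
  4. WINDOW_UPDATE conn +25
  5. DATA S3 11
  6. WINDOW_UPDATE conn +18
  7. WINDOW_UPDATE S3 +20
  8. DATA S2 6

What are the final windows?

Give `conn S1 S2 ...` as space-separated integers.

Answer: 2 6 4 13 22

Derivation:
Op 1: conn=10 S1=22 S2=10 S3=22 S4=22 blocked=[]
Op 2: conn=-6 S1=6 S2=10 S3=22 S4=22 blocked=[1, 2, 3, 4]
Op 3: conn=-24 S1=6 S2=10 S3=4 S4=22 blocked=[1, 2, 3, 4]
Op 4: conn=1 S1=6 S2=10 S3=4 S4=22 blocked=[]
Op 5: conn=-10 S1=6 S2=10 S3=-7 S4=22 blocked=[1, 2, 3, 4]
Op 6: conn=8 S1=6 S2=10 S3=-7 S4=22 blocked=[3]
Op 7: conn=8 S1=6 S2=10 S3=13 S4=22 blocked=[]
Op 8: conn=2 S1=6 S2=4 S3=13 S4=22 blocked=[]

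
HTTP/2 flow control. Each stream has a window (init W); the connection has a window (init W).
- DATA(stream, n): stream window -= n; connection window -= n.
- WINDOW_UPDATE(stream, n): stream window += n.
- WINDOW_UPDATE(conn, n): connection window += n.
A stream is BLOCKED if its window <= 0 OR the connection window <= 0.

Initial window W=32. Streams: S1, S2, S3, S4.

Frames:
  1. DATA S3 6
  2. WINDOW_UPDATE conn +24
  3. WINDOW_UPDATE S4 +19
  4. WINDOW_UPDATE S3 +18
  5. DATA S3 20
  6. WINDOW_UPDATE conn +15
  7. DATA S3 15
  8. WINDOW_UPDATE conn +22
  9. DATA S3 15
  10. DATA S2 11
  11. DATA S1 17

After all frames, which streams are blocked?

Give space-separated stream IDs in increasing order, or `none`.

Op 1: conn=26 S1=32 S2=32 S3=26 S4=32 blocked=[]
Op 2: conn=50 S1=32 S2=32 S3=26 S4=32 blocked=[]
Op 3: conn=50 S1=32 S2=32 S3=26 S4=51 blocked=[]
Op 4: conn=50 S1=32 S2=32 S3=44 S4=51 blocked=[]
Op 5: conn=30 S1=32 S2=32 S3=24 S4=51 blocked=[]
Op 6: conn=45 S1=32 S2=32 S3=24 S4=51 blocked=[]
Op 7: conn=30 S1=32 S2=32 S3=9 S4=51 blocked=[]
Op 8: conn=52 S1=32 S2=32 S3=9 S4=51 blocked=[]
Op 9: conn=37 S1=32 S2=32 S3=-6 S4=51 blocked=[3]
Op 10: conn=26 S1=32 S2=21 S3=-6 S4=51 blocked=[3]
Op 11: conn=9 S1=15 S2=21 S3=-6 S4=51 blocked=[3]

Answer: S3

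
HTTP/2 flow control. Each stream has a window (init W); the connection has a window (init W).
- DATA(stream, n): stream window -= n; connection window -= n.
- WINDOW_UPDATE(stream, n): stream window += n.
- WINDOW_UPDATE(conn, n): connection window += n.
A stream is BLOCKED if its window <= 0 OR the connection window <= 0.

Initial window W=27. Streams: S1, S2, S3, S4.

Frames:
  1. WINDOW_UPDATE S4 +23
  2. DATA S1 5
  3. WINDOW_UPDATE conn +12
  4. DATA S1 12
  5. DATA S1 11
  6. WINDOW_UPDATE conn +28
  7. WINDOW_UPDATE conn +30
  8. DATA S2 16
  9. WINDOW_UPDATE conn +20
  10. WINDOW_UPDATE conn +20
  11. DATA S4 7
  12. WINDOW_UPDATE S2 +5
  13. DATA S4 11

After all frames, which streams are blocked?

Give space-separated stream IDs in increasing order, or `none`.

Answer: S1

Derivation:
Op 1: conn=27 S1=27 S2=27 S3=27 S4=50 blocked=[]
Op 2: conn=22 S1=22 S2=27 S3=27 S4=50 blocked=[]
Op 3: conn=34 S1=22 S2=27 S3=27 S4=50 blocked=[]
Op 4: conn=22 S1=10 S2=27 S3=27 S4=50 blocked=[]
Op 5: conn=11 S1=-1 S2=27 S3=27 S4=50 blocked=[1]
Op 6: conn=39 S1=-1 S2=27 S3=27 S4=50 blocked=[1]
Op 7: conn=69 S1=-1 S2=27 S3=27 S4=50 blocked=[1]
Op 8: conn=53 S1=-1 S2=11 S3=27 S4=50 blocked=[1]
Op 9: conn=73 S1=-1 S2=11 S3=27 S4=50 blocked=[1]
Op 10: conn=93 S1=-1 S2=11 S3=27 S4=50 blocked=[1]
Op 11: conn=86 S1=-1 S2=11 S3=27 S4=43 blocked=[1]
Op 12: conn=86 S1=-1 S2=16 S3=27 S4=43 blocked=[1]
Op 13: conn=75 S1=-1 S2=16 S3=27 S4=32 blocked=[1]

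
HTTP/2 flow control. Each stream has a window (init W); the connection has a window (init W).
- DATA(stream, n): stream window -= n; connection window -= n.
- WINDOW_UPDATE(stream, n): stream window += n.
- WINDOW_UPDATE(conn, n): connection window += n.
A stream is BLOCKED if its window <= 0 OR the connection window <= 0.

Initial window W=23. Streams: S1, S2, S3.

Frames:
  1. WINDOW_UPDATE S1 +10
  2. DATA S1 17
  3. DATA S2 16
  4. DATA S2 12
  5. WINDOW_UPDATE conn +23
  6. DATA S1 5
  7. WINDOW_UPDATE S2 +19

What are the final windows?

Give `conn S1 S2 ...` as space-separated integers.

Answer: -4 11 14 23

Derivation:
Op 1: conn=23 S1=33 S2=23 S3=23 blocked=[]
Op 2: conn=6 S1=16 S2=23 S3=23 blocked=[]
Op 3: conn=-10 S1=16 S2=7 S3=23 blocked=[1, 2, 3]
Op 4: conn=-22 S1=16 S2=-5 S3=23 blocked=[1, 2, 3]
Op 5: conn=1 S1=16 S2=-5 S3=23 blocked=[2]
Op 6: conn=-4 S1=11 S2=-5 S3=23 blocked=[1, 2, 3]
Op 7: conn=-4 S1=11 S2=14 S3=23 blocked=[1, 2, 3]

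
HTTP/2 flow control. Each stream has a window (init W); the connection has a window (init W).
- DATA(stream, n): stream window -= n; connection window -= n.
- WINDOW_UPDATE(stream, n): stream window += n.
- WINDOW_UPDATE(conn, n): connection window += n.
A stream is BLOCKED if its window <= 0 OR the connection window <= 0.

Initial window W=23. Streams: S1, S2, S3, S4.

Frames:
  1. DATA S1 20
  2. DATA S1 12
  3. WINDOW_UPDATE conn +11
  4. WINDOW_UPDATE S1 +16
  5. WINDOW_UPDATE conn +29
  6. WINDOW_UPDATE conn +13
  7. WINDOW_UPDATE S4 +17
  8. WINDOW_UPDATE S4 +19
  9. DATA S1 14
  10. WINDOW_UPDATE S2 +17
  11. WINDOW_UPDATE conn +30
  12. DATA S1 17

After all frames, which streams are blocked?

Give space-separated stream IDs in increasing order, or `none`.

Answer: S1

Derivation:
Op 1: conn=3 S1=3 S2=23 S3=23 S4=23 blocked=[]
Op 2: conn=-9 S1=-9 S2=23 S3=23 S4=23 blocked=[1, 2, 3, 4]
Op 3: conn=2 S1=-9 S2=23 S3=23 S4=23 blocked=[1]
Op 4: conn=2 S1=7 S2=23 S3=23 S4=23 blocked=[]
Op 5: conn=31 S1=7 S2=23 S3=23 S4=23 blocked=[]
Op 6: conn=44 S1=7 S2=23 S3=23 S4=23 blocked=[]
Op 7: conn=44 S1=7 S2=23 S3=23 S4=40 blocked=[]
Op 8: conn=44 S1=7 S2=23 S3=23 S4=59 blocked=[]
Op 9: conn=30 S1=-7 S2=23 S3=23 S4=59 blocked=[1]
Op 10: conn=30 S1=-7 S2=40 S3=23 S4=59 blocked=[1]
Op 11: conn=60 S1=-7 S2=40 S3=23 S4=59 blocked=[1]
Op 12: conn=43 S1=-24 S2=40 S3=23 S4=59 blocked=[1]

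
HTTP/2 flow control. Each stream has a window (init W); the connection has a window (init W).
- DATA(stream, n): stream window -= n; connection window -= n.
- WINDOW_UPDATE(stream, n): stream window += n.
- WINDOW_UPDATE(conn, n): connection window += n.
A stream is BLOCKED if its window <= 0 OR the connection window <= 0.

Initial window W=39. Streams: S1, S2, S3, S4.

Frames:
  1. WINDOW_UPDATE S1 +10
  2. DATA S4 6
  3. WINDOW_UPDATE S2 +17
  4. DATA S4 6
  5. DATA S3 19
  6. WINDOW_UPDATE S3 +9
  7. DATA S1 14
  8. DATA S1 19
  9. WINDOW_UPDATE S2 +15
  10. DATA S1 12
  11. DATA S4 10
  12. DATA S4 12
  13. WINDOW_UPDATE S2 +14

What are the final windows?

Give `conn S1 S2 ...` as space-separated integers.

Answer: -59 4 85 29 5

Derivation:
Op 1: conn=39 S1=49 S2=39 S3=39 S4=39 blocked=[]
Op 2: conn=33 S1=49 S2=39 S3=39 S4=33 blocked=[]
Op 3: conn=33 S1=49 S2=56 S3=39 S4=33 blocked=[]
Op 4: conn=27 S1=49 S2=56 S3=39 S4=27 blocked=[]
Op 5: conn=8 S1=49 S2=56 S3=20 S4=27 blocked=[]
Op 6: conn=8 S1=49 S2=56 S3=29 S4=27 blocked=[]
Op 7: conn=-6 S1=35 S2=56 S3=29 S4=27 blocked=[1, 2, 3, 4]
Op 8: conn=-25 S1=16 S2=56 S3=29 S4=27 blocked=[1, 2, 3, 4]
Op 9: conn=-25 S1=16 S2=71 S3=29 S4=27 blocked=[1, 2, 3, 4]
Op 10: conn=-37 S1=4 S2=71 S3=29 S4=27 blocked=[1, 2, 3, 4]
Op 11: conn=-47 S1=4 S2=71 S3=29 S4=17 blocked=[1, 2, 3, 4]
Op 12: conn=-59 S1=4 S2=71 S3=29 S4=5 blocked=[1, 2, 3, 4]
Op 13: conn=-59 S1=4 S2=85 S3=29 S4=5 blocked=[1, 2, 3, 4]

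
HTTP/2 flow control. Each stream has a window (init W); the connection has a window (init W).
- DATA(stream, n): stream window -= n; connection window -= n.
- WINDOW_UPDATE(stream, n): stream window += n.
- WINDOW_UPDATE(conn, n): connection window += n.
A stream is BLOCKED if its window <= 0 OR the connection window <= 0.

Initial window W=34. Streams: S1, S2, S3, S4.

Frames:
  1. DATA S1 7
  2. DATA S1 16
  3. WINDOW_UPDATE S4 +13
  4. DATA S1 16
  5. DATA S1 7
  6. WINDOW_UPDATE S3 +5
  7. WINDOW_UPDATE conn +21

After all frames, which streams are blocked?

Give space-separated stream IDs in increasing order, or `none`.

Op 1: conn=27 S1=27 S2=34 S3=34 S4=34 blocked=[]
Op 2: conn=11 S1=11 S2=34 S3=34 S4=34 blocked=[]
Op 3: conn=11 S1=11 S2=34 S3=34 S4=47 blocked=[]
Op 4: conn=-5 S1=-5 S2=34 S3=34 S4=47 blocked=[1, 2, 3, 4]
Op 5: conn=-12 S1=-12 S2=34 S3=34 S4=47 blocked=[1, 2, 3, 4]
Op 6: conn=-12 S1=-12 S2=34 S3=39 S4=47 blocked=[1, 2, 3, 4]
Op 7: conn=9 S1=-12 S2=34 S3=39 S4=47 blocked=[1]

Answer: S1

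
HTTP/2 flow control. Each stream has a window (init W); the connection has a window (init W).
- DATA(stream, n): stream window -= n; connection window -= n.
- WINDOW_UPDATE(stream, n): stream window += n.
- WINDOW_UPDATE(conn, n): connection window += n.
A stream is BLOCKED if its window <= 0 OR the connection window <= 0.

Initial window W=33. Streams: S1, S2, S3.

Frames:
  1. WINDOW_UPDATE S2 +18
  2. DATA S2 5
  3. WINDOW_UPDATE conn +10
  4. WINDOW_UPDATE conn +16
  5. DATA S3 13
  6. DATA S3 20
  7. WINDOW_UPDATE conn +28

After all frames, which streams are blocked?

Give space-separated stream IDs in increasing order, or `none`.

Answer: S3

Derivation:
Op 1: conn=33 S1=33 S2=51 S3=33 blocked=[]
Op 2: conn=28 S1=33 S2=46 S3=33 blocked=[]
Op 3: conn=38 S1=33 S2=46 S3=33 blocked=[]
Op 4: conn=54 S1=33 S2=46 S3=33 blocked=[]
Op 5: conn=41 S1=33 S2=46 S3=20 blocked=[]
Op 6: conn=21 S1=33 S2=46 S3=0 blocked=[3]
Op 7: conn=49 S1=33 S2=46 S3=0 blocked=[3]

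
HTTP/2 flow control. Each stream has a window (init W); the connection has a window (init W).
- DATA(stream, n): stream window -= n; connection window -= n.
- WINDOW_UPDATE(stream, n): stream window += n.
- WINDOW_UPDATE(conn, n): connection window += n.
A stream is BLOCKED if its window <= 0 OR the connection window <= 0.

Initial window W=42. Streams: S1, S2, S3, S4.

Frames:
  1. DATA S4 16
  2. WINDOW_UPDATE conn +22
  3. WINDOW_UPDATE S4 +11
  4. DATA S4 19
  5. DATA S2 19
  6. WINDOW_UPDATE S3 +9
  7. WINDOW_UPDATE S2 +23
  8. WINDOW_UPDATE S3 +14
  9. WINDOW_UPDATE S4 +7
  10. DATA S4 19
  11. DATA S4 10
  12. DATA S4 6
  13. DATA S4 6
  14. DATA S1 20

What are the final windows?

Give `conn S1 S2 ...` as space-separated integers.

Answer: -51 22 46 65 -16

Derivation:
Op 1: conn=26 S1=42 S2=42 S3=42 S4=26 blocked=[]
Op 2: conn=48 S1=42 S2=42 S3=42 S4=26 blocked=[]
Op 3: conn=48 S1=42 S2=42 S3=42 S4=37 blocked=[]
Op 4: conn=29 S1=42 S2=42 S3=42 S4=18 blocked=[]
Op 5: conn=10 S1=42 S2=23 S3=42 S4=18 blocked=[]
Op 6: conn=10 S1=42 S2=23 S3=51 S4=18 blocked=[]
Op 7: conn=10 S1=42 S2=46 S3=51 S4=18 blocked=[]
Op 8: conn=10 S1=42 S2=46 S3=65 S4=18 blocked=[]
Op 9: conn=10 S1=42 S2=46 S3=65 S4=25 blocked=[]
Op 10: conn=-9 S1=42 S2=46 S3=65 S4=6 blocked=[1, 2, 3, 4]
Op 11: conn=-19 S1=42 S2=46 S3=65 S4=-4 blocked=[1, 2, 3, 4]
Op 12: conn=-25 S1=42 S2=46 S3=65 S4=-10 blocked=[1, 2, 3, 4]
Op 13: conn=-31 S1=42 S2=46 S3=65 S4=-16 blocked=[1, 2, 3, 4]
Op 14: conn=-51 S1=22 S2=46 S3=65 S4=-16 blocked=[1, 2, 3, 4]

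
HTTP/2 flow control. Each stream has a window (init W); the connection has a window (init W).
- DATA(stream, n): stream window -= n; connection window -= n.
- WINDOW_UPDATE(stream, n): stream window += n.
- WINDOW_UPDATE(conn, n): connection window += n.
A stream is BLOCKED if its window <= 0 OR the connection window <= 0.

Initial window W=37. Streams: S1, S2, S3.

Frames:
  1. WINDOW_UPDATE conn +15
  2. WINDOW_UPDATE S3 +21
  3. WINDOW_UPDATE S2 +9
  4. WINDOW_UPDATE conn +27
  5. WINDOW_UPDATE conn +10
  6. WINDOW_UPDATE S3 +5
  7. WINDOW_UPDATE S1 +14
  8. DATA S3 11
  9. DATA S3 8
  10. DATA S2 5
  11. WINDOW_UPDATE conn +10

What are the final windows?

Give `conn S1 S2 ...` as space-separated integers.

Answer: 75 51 41 44

Derivation:
Op 1: conn=52 S1=37 S2=37 S3=37 blocked=[]
Op 2: conn=52 S1=37 S2=37 S3=58 blocked=[]
Op 3: conn=52 S1=37 S2=46 S3=58 blocked=[]
Op 4: conn=79 S1=37 S2=46 S3=58 blocked=[]
Op 5: conn=89 S1=37 S2=46 S3=58 blocked=[]
Op 6: conn=89 S1=37 S2=46 S3=63 blocked=[]
Op 7: conn=89 S1=51 S2=46 S3=63 blocked=[]
Op 8: conn=78 S1=51 S2=46 S3=52 blocked=[]
Op 9: conn=70 S1=51 S2=46 S3=44 blocked=[]
Op 10: conn=65 S1=51 S2=41 S3=44 blocked=[]
Op 11: conn=75 S1=51 S2=41 S3=44 blocked=[]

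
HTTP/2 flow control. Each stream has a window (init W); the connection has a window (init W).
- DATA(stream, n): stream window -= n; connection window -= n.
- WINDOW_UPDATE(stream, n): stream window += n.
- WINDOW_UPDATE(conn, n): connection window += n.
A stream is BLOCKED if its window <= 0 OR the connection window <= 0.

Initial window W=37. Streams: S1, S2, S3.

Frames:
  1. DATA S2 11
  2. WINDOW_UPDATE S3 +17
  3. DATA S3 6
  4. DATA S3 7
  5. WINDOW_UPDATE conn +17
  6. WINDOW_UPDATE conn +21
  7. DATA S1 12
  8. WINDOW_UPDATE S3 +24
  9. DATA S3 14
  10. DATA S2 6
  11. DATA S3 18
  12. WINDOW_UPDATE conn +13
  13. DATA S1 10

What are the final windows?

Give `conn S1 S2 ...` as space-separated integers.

Op 1: conn=26 S1=37 S2=26 S3=37 blocked=[]
Op 2: conn=26 S1=37 S2=26 S3=54 blocked=[]
Op 3: conn=20 S1=37 S2=26 S3=48 blocked=[]
Op 4: conn=13 S1=37 S2=26 S3=41 blocked=[]
Op 5: conn=30 S1=37 S2=26 S3=41 blocked=[]
Op 6: conn=51 S1=37 S2=26 S3=41 blocked=[]
Op 7: conn=39 S1=25 S2=26 S3=41 blocked=[]
Op 8: conn=39 S1=25 S2=26 S3=65 blocked=[]
Op 9: conn=25 S1=25 S2=26 S3=51 blocked=[]
Op 10: conn=19 S1=25 S2=20 S3=51 blocked=[]
Op 11: conn=1 S1=25 S2=20 S3=33 blocked=[]
Op 12: conn=14 S1=25 S2=20 S3=33 blocked=[]
Op 13: conn=4 S1=15 S2=20 S3=33 blocked=[]

Answer: 4 15 20 33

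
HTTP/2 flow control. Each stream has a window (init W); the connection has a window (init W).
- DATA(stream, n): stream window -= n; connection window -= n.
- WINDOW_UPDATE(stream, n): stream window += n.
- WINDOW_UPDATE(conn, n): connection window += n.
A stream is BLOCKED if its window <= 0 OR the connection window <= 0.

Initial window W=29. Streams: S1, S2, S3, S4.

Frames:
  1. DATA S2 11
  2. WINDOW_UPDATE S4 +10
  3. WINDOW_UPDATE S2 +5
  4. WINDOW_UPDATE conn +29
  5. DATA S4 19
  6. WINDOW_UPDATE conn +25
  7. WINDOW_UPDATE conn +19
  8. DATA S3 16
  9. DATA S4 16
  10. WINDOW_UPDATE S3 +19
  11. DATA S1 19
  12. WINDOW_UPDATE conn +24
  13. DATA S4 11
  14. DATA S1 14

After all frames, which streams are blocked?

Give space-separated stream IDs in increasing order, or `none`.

Op 1: conn=18 S1=29 S2=18 S3=29 S4=29 blocked=[]
Op 2: conn=18 S1=29 S2=18 S3=29 S4=39 blocked=[]
Op 3: conn=18 S1=29 S2=23 S3=29 S4=39 blocked=[]
Op 4: conn=47 S1=29 S2=23 S3=29 S4=39 blocked=[]
Op 5: conn=28 S1=29 S2=23 S3=29 S4=20 blocked=[]
Op 6: conn=53 S1=29 S2=23 S3=29 S4=20 blocked=[]
Op 7: conn=72 S1=29 S2=23 S3=29 S4=20 blocked=[]
Op 8: conn=56 S1=29 S2=23 S3=13 S4=20 blocked=[]
Op 9: conn=40 S1=29 S2=23 S3=13 S4=4 blocked=[]
Op 10: conn=40 S1=29 S2=23 S3=32 S4=4 blocked=[]
Op 11: conn=21 S1=10 S2=23 S3=32 S4=4 blocked=[]
Op 12: conn=45 S1=10 S2=23 S3=32 S4=4 blocked=[]
Op 13: conn=34 S1=10 S2=23 S3=32 S4=-7 blocked=[4]
Op 14: conn=20 S1=-4 S2=23 S3=32 S4=-7 blocked=[1, 4]

Answer: S1 S4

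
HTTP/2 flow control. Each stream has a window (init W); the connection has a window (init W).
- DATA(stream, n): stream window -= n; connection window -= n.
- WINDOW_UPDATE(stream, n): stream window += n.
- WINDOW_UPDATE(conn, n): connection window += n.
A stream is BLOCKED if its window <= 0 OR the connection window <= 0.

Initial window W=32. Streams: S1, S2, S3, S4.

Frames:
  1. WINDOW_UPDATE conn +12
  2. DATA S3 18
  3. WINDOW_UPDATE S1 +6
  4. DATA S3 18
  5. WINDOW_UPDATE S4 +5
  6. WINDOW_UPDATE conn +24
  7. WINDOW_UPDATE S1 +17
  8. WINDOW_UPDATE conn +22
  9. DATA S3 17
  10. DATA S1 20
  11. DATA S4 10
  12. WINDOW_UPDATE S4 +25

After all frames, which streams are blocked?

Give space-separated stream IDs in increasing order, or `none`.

Answer: S3

Derivation:
Op 1: conn=44 S1=32 S2=32 S3=32 S4=32 blocked=[]
Op 2: conn=26 S1=32 S2=32 S3=14 S4=32 blocked=[]
Op 3: conn=26 S1=38 S2=32 S3=14 S4=32 blocked=[]
Op 4: conn=8 S1=38 S2=32 S3=-4 S4=32 blocked=[3]
Op 5: conn=8 S1=38 S2=32 S3=-4 S4=37 blocked=[3]
Op 6: conn=32 S1=38 S2=32 S3=-4 S4=37 blocked=[3]
Op 7: conn=32 S1=55 S2=32 S3=-4 S4=37 blocked=[3]
Op 8: conn=54 S1=55 S2=32 S3=-4 S4=37 blocked=[3]
Op 9: conn=37 S1=55 S2=32 S3=-21 S4=37 blocked=[3]
Op 10: conn=17 S1=35 S2=32 S3=-21 S4=37 blocked=[3]
Op 11: conn=7 S1=35 S2=32 S3=-21 S4=27 blocked=[3]
Op 12: conn=7 S1=35 S2=32 S3=-21 S4=52 blocked=[3]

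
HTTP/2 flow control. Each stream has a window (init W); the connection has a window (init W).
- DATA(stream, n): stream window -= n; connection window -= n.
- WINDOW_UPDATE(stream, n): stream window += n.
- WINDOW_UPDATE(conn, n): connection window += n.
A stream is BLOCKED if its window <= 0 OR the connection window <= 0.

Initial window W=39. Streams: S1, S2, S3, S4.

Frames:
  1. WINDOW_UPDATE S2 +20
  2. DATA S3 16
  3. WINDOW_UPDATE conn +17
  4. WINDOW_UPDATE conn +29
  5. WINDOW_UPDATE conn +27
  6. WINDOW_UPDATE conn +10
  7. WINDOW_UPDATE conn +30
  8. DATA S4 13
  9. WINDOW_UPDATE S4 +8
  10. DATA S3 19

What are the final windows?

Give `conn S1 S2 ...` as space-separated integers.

Op 1: conn=39 S1=39 S2=59 S3=39 S4=39 blocked=[]
Op 2: conn=23 S1=39 S2=59 S3=23 S4=39 blocked=[]
Op 3: conn=40 S1=39 S2=59 S3=23 S4=39 blocked=[]
Op 4: conn=69 S1=39 S2=59 S3=23 S4=39 blocked=[]
Op 5: conn=96 S1=39 S2=59 S3=23 S4=39 blocked=[]
Op 6: conn=106 S1=39 S2=59 S3=23 S4=39 blocked=[]
Op 7: conn=136 S1=39 S2=59 S3=23 S4=39 blocked=[]
Op 8: conn=123 S1=39 S2=59 S3=23 S4=26 blocked=[]
Op 9: conn=123 S1=39 S2=59 S3=23 S4=34 blocked=[]
Op 10: conn=104 S1=39 S2=59 S3=4 S4=34 blocked=[]

Answer: 104 39 59 4 34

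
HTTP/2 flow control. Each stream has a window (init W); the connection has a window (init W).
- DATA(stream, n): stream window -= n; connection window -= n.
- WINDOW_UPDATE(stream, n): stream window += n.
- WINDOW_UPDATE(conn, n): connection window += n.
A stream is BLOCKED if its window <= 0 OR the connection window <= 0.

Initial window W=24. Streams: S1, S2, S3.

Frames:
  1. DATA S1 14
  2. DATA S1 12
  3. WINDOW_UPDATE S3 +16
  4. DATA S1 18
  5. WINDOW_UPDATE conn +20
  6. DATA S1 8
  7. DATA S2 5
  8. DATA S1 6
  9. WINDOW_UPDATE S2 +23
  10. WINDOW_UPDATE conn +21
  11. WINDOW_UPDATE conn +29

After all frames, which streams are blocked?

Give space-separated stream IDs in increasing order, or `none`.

Answer: S1

Derivation:
Op 1: conn=10 S1=10 S2=24 S3=24 blocked=[]
Op 2: conn=-2 S1=-2 S2=24 S3=24 blocked=[1, 2, 3]
Op 3: conn=-2 S1=-2 S2=24 S3=40 blocked=[1, 2, 3]
Op 4: conn=-20 S1=-20 S2=24 S3=40 blocked=[1, 2, 3]
Op 5: conn=0 S1=-20 S2=24 S3=40 blocked=[1, 2, 3]
Op 6: conn=-8 S1=-28 S2=24 S3=40 blocked=[1, 2, 3]
Op 7: conn=-13 S1=-28 S2=19 S3=40 blocked=[1, 2, 3]
Op 8: conn=-19 S1=-34 S2=19 S3=40 blocked=[1, 2, 3]
Op 9: conn=-19 S1=-34 S2=42 S3=40 blocked=[1, 2, 3]
Op 10: conn=2 S1=-34 S2=42 S3=40 blocked=[1]
Op 11: conn=31 S1=-34 S2=42 S3=40 blocked=[1]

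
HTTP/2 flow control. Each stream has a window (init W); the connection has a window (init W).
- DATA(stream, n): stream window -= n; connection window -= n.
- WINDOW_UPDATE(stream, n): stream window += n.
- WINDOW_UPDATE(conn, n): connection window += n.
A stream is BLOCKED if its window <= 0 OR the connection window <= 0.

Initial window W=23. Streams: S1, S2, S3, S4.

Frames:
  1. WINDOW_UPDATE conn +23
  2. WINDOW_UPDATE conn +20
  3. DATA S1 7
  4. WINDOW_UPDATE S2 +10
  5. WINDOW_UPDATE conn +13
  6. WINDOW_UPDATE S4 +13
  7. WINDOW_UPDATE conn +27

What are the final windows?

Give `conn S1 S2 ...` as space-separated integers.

Answer: 99 16 33 23 36

Derivation:
Op 1: conn=46 S1=23 S2=23 S3=23 S4=23 blocked=[]
Op 2: conn=66 S1=23 S2=23 S3=23 S4=23 blocked=[]
Op 3: conn=59 S1=16 S2=23 S3=23 S4=23 blocked=[]
Op 4: conn=59 S1=16 S2=33 S3=23 S4=23 blocked=[]
Op 5: conn=72 S1=16 S2=33 S3=23 S4=23 blocked=[]
Op 6: conn=72 S1=16 S2=33 S3=23 S4=36 blocked=[]
Op 7: conn=99 S1=16 S2=33 S3=23 S4=36 blocked=[]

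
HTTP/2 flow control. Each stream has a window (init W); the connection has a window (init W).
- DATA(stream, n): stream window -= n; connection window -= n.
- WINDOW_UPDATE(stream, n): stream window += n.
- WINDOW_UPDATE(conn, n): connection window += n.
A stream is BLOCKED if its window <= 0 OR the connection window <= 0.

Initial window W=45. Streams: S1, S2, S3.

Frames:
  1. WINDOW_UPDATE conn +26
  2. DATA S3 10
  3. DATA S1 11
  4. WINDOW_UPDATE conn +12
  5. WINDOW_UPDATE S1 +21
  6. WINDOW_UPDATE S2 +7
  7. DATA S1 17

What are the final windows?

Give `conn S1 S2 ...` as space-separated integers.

Answer: 45 38 52 35

Derivation:
Op 1: conn=71 S1=45 S2=45 S3=45 blocked=[]
Op 2: conn=61 S1=45 S2=45 S3=35 blocked=[]
Op 3: conn=50 S1=34 S2=45 S3=35 blocked=[]
Op 4: conn=62 S1=34 S2=45 S3=35 blocked=[]
Op 5: conn=62 S1=55 S2=45 S3=35 blocked=[]
Op 6: conn=62 S1=55 S2=52 S3=35 blocked=[]
Op 7: conn=45 S1=38 S2=52 S3=35 blocked=[]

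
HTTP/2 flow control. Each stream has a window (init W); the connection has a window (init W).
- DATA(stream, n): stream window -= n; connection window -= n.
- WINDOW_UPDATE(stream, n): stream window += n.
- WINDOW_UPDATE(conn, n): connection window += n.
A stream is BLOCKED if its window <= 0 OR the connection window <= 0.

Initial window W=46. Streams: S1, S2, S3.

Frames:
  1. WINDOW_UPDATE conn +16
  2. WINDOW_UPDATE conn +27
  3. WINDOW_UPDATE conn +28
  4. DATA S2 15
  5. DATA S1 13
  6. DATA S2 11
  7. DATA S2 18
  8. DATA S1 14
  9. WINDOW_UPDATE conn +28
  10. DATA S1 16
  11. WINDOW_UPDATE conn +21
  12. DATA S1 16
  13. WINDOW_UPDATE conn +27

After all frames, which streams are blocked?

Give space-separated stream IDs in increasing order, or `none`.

Answer: S1

Derivation:
Op 1: conn=62 S1=46 S2=46 S3=46 blocked=[]
Op 2: conn=89 S1=46 S2=46 S3=46 blocked=[]
Op 3: conn=117 S1=46 S2=46 S3=46 blocked=[]
Op 4: conn=102 S1=46 S2=31 S3=46 blocked=[]
Op 5: conn=89 S1=33 S2=31 S3=46 blocked=[]
Op 6: conn=78 S1=33 S2=20 S3=46 blocked=[]
Op 7: conn=60 S1=33 S2=2 S3=46 blocked=[]
Op 8: conn=46 S1=19 S2=2 S3=46 blocked=[]
Op 9: conn=74 S1=19 S2=2 S3=46 blocked=[]
Op 10: conn=58 S1=3 S2=2 S3=46 blocked=[]
Op 11: conn=79 S1=3 S2=2 S3=46 blocked=[]
Op 12: conn=63 S1=-13 S2=2 S3=46 blocked=[1]
Op 13: conn=90 S1=-13 S2=2 S3=46 blocked=[1]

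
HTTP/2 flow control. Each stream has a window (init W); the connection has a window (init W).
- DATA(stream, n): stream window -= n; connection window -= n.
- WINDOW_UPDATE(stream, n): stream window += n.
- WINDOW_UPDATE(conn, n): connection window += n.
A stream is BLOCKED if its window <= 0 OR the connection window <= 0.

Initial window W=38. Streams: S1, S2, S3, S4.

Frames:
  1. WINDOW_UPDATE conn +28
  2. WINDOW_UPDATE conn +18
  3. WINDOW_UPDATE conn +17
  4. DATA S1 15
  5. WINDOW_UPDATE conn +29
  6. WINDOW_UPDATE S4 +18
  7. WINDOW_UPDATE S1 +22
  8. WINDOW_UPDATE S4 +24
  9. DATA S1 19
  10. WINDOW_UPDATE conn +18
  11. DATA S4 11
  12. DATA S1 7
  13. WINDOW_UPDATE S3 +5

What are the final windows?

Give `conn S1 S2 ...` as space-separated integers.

Answer: 96 19 38 43 69

Derivation:
Op 1: conn=66 S1=38 S2=38 S3=38 S4=38 blocked=[]
Op 2: conn=84 S1=38 S2=38 S3=38 S4=38 blocked=[]
Op 3: conn=101 S1=38 S2=38 S3=38 S4=38 blocked=[]
Op 4: conn=86 S1=23 S2=38 S3=38 S4=38 blocked=[]
Op 5: conn=115 S1=23 S2=38 S3=38 S4=38 blocked=[]
Op 6: conn=115 S1=23 S2=38 S3=38 S4=56 blocked=[]
Op 7: conn=115 S1=45 S2=38 S3=38 S4=56 blocked=[]
Op 8: conn=115 S1=45 S2=38 S3=38 S4=80 blocked=[]
Op 9: conn=96 S1=26 S2=38 S3=38 S4=80 blocked=[]
Op 10: conn=114 S1=26 S2=38 S3=38 S4=80 blocked=[]
Op 11: conn=103 S1=26 S2=38 S3=38 S4=69 blocked=[]
Op 12: conn=96 S1=19 S2=38 S3=38 S4=69 blocked=[]
Op 13: conn=96 S1=19 S2=38 S3=43 S4=69 blocked=[]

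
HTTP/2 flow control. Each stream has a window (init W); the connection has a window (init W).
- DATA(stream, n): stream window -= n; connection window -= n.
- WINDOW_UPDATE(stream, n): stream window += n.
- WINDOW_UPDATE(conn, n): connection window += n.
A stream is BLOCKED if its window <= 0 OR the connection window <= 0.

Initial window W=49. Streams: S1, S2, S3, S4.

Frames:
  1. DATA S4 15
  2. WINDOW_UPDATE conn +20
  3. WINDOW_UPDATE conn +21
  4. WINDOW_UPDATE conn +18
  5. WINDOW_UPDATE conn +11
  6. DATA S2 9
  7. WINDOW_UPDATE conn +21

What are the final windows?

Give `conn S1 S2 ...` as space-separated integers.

Op 1: conn=34 S1=49 S2=49 S3=49 S4=34 blocked=[]
Op 2: conn=54 S1=49 S2=49 S3=49 S4=34 blocked=[]
Op 3: conn=75 S1=49 S2=49 S3=49 S4=34 blocked=[]
Op 4: conn=93 S1=49 S2=49 S3=49 S4=34 blocked=[]
Op 5: conn=104 S1=49 S2=49 S3=49 S4=34 blocked=[]
Op 6: conn=95 S1=49 S2=40 S3=49 S4=34 blocked=[]
Op 7: conn=116 S1=49 S2=40 S3=49 S4=34 blocked=[]

Answer: 116 49 40 49 34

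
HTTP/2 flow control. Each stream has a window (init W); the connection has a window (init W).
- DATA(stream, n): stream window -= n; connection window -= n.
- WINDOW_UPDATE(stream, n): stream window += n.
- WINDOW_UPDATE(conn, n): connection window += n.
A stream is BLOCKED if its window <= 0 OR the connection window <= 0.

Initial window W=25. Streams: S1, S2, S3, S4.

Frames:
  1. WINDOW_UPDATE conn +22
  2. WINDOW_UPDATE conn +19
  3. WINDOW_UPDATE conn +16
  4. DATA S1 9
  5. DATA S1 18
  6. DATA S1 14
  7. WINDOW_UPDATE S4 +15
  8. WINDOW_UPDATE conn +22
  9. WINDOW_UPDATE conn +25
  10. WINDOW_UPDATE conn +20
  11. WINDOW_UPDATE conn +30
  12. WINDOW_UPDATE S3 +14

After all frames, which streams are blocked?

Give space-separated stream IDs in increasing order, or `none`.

Answer: S1

Derivation:
Op 1: conn=47 S1=25 S2=25 S3=25 S4=25 blocked=[]
Op 2: conn=66 S1=25 S2=25 S3=25 S4=25 blocked=[]
Op 3: conn=82 S1=25 S2=25 S3=25 S4=25 blocked=[]
Op 4: conn=73 S1=16 S2=25 S3=25 S4=25 blocked=[]
Op 5: conn=55 S1=-2 S2=25 S3=25 S4=25 blocked=[1]
Op 6: conn=41 S1=-16 S2=25 S3=25 S4=25 blocked=[1]
Op 7: conn=41 S1=-16 S2=25 S3=25 S4=40 blocked=[1]
Op 8: conn=63 S1=-16 S2=25 S3=25 S4=40 blocked=[1]
Op 9: conn=88 S1=-16 S2=25 S3=25 S4=40 blocked=[1]
Op 10: conn=108 S1=-16 S2=25 S3=25 S4=40 blocked=[1]
Op 11: conn=138 S1=-16 S2=25 S3=25 S4=40 blocked=[1]
Op 12: conn=138 S1=-16 S2=25 S3=39 S4=40 blocked=[1]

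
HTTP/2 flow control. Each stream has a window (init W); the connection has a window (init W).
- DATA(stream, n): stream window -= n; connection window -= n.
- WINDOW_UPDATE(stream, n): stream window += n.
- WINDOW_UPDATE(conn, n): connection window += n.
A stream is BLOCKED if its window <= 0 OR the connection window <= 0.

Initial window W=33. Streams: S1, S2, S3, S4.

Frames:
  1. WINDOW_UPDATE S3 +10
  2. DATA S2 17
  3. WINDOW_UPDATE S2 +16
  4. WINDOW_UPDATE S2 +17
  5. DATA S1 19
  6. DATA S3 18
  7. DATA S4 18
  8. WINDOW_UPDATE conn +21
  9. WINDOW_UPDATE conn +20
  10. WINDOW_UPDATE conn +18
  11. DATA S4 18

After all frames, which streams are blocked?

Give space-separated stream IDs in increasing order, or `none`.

Op 1: conn=33 S1=33 S2=33 S3=43 S4=33 blocked=[]
Op 2: conn=16 S1=33 S2=16 S3=43 S4=33 blocked=[]
Op 3: conn=16 S1=33 S2=32 S3=43 S4=33 blocked=[]
Op 4: conn=16 S1=33 S2=49 S3=43 S4=33 blocked=[]
Op 5: conn=-3 S1=14 S2=49 S3=43 S4=33 blocked=[1, 2, 3, 4]
Op 6: conn=-21 S1=14 S2=49 S3=25 S4=33 blocked=[1, 2, 3, 4]
Op 7: conn=-39 S1=14 S2=49 S3=25 S4=15 blocked=[1, 2, 3, 4]
Op 8: conn=-18 S1=14 S2=49 S3=25 S4=15 blocked=[1, 2, 3, 4]
Op 9: conn=2 S1=14 S2=49 S3=25 S4=15 blocked=[]
Op 10: conn=20 S1=14 S2=49 S3=25 S4=15 blocked=[]
Op 11: conn=2 S1=14 S2=49 S3=25 S4=-3 blocked=[4]

Answer: S4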